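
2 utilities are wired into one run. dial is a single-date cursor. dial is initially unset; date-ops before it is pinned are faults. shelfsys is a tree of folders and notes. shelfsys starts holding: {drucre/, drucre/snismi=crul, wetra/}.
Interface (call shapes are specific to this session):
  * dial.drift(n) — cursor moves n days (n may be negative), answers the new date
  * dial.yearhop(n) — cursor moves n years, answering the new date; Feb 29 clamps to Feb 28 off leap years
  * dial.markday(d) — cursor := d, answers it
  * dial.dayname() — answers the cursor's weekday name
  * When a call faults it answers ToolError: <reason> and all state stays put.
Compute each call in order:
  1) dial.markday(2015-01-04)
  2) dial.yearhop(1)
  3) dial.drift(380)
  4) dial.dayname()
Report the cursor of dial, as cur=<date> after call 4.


Answer: cur=2017-01-18

Derivation:
==> markday(d: 2015-01-04)
<== 2015-01-04
==> yearhop(n: 1)
<== 2016-01-04
==> drift(n: 380)
<== 2017-01-18
==> dayname()
<== Wednesday


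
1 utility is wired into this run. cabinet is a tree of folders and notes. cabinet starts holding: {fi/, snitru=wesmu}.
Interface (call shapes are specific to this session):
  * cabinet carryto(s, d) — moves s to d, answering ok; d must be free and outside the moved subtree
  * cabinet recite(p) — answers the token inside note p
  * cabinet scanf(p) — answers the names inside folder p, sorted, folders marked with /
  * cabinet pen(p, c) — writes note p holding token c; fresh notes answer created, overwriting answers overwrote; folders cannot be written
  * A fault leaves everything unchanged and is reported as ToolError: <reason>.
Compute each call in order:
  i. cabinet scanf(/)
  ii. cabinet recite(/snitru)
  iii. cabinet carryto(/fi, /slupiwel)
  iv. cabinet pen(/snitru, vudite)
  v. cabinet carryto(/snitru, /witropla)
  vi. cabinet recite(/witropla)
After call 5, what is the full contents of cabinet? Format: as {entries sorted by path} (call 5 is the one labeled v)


Answer: {slupiwel/, witropla=vudite}

Derivation:
>>> cabinet scanf p: /
= [fi/, snitru]
>>> cabinet recite p: /snitru
= wesmu
>>> cabinet carryto s: /fi d: /slupiwel
= ok
>>> cabinet pen p: /snitru c: vudite
= overwrote
>>> cabinet carryto s: /snitru d: /witropla
= ok
>>> cabinet recite p: /witropla
= vudite


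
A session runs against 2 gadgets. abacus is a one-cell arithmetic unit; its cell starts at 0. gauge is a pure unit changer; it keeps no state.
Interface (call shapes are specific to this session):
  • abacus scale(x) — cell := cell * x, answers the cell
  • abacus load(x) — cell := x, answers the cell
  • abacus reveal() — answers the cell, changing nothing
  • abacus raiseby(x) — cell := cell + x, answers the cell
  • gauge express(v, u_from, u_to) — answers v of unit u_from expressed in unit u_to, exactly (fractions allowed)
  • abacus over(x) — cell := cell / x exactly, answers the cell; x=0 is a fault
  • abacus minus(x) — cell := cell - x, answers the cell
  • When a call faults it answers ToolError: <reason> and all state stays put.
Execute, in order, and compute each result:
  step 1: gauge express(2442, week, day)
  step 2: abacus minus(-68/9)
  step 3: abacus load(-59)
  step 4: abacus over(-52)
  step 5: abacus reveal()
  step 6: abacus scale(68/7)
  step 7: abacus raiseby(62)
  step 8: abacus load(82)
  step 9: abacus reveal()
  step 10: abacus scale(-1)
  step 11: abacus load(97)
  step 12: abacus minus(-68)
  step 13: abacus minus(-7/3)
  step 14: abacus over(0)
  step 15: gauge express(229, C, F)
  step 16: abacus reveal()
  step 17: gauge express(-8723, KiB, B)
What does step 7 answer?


Answer: 6645/91

Derivation:
Next I call gauge express passing v=2442, u_from=week, u_to=day, which returns 17094.
Using abacus minus passing x=-68/9, yielding 68/9.
I call abacus load passing x=-59, and observe -59.
Calling abacus over passing x=-52: 59/52.
I use abacus reveal(), and see 59/52.
Next I call abacus scale passing x=68/7, and see 1003/91.
Using abacus raiseby passing x=62, — result: 6645/91.
I invoke abacus load passing x=82, yielding 82.
Calling abacus reveal: 82.
I call abacus scale passing x=-1, → -82.
Calling abacus load passing x=97, and observe 97.
Now I run abacus minus passing x=-68, and observe 165.
Using abacus minus passing x=-7/3, and see 502/3.
Calling abacus over passing x=0, — result: ToolError: division by zero.
Using gauge express passing v=229, u_from=C, u_to=F, and observe 2221/5.
I run abacus reveal, → 502/3.
Calling gauge express passing v=-8723, u_from=KiB, u_to=B: -8932352.


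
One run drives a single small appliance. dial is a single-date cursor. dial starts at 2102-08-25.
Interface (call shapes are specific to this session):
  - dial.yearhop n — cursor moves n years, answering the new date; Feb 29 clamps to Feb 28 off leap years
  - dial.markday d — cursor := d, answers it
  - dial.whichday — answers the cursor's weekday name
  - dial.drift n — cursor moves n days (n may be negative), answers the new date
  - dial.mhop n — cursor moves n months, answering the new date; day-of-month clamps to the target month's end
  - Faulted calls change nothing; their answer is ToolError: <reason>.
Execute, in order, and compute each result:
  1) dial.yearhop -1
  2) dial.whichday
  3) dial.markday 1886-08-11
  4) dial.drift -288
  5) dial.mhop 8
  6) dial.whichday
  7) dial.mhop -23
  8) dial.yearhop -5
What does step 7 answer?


I invoke yearhop using n→-1, and get 2101-08-25.
I invoke whichday(), and get Thursday.
I call markday using d→1886-08-11, → 1886-08-11.
I call drift using n→-288, yielding 1885-10-27.
I call mhop using n→8, giving 1886-06-27.
Using whichday, → Sunday.
I try mhop using n→-23, giving 1884-07-27.
I call yearhop using n→-5, — result: 1879-07-27.

Answer: 1884-07-27


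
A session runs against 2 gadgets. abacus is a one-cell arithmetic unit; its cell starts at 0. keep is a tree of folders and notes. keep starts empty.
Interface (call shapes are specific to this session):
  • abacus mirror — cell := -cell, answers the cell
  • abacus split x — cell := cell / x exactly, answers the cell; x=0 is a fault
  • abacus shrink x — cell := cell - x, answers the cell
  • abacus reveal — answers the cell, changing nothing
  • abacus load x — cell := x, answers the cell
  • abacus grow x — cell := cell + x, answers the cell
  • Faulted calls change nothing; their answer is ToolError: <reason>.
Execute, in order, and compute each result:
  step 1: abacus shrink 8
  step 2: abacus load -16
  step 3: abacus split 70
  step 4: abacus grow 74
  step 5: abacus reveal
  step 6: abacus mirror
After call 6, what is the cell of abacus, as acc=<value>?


% abacus shrink(x: 8) ~> -8
% abacus load(x: -16) ~> -16
% abacus split(x: 70) ~> -8/35
% abacus grow(x: 74) ~> 2582/35
% abacus reveal() ~> 2582/35
% abacus mirror() ~> -2582/35

Answer: acc=-2582/35


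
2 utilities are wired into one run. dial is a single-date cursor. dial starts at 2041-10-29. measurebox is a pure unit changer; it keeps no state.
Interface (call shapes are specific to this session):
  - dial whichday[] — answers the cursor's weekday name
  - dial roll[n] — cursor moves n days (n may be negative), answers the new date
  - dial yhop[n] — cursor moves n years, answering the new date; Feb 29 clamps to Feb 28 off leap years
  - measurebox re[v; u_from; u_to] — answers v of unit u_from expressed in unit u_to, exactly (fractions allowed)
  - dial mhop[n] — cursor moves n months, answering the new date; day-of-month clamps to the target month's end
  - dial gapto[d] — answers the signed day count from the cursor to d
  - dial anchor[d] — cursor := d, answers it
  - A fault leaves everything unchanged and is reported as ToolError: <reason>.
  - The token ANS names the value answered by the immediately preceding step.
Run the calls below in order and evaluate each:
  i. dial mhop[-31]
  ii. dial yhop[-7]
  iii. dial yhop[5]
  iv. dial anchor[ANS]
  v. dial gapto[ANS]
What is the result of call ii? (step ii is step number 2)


Step: dial mhop[n: -31]
Result: 2039-03-29
Step: dial yhop[n: -7]
Result: 2032-03-29
Step: dial yhop[n: 5]
Result: 2037-03-29
Step: dial anchor[d: ANS]
Result: 2037-03-29
Step: dial gapto[d: ANS]
Result: 0

Answer: 2032-03-29


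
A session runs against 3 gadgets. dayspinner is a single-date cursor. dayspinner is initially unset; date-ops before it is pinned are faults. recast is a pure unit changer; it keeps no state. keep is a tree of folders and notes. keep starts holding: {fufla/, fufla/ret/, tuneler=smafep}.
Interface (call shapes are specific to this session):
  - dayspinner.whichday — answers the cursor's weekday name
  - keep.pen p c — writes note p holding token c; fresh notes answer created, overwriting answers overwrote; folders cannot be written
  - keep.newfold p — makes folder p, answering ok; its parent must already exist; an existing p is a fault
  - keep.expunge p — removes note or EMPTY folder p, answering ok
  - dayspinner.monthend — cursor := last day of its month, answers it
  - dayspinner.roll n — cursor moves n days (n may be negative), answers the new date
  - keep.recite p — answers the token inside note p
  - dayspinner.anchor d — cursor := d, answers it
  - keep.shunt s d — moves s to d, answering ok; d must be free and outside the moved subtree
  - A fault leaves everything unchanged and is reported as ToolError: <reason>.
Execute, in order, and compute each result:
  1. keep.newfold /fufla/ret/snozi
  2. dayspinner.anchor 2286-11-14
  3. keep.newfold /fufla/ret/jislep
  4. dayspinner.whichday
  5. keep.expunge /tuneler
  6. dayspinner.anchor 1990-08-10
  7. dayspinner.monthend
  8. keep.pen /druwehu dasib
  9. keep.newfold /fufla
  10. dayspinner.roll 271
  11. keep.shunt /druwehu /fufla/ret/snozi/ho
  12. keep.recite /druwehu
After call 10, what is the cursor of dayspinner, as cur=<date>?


% keep.newfold p=/fufla/ret/snozi
= ok
% dayspinner.anchor d=2286-11-14
= 2286-11-14
% keep.newfold p=/fufla/ret/jislep
= ok
% dayspinner.whichday
= Sunday
% keep.expunge p=/tuneler
= ok
% dayspinner.anchor d=1990-08-10
= 1990-08-10
% dayspinner.monthend
= 1990-08-31
% keep.pen p=/druwehu c=dasib
= created
% keep.newfold p=/fufla
= ToolError: exists
% dayspinner.roll n=271
= 1991-05-29
% keep.shunt s=/druwehu d=/fufla/ret/snozi/ho
= ok
% keep.recite p=/druwehu
= ToolError: not found

Answer: cur=1991-05-29


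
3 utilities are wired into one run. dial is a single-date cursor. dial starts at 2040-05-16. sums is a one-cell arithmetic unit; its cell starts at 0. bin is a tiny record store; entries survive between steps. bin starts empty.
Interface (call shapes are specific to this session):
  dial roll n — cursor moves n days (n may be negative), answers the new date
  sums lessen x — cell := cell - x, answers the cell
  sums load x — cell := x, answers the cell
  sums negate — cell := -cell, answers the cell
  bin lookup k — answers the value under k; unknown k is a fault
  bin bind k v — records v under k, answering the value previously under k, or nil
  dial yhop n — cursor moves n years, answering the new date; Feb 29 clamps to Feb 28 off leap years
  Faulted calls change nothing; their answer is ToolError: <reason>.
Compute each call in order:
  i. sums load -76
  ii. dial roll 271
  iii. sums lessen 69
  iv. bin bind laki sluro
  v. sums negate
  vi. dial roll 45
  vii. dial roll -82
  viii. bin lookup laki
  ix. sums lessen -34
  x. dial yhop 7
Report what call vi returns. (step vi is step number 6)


Answer: 2041-03-28

Derivation:
[in] sums load x=-76
= -76
[in] dial roll n=271
= 2041-02-11
[in] sums lessen x=69
= -145
[in] bin bind k=laki v=sluro
= nil
[in] sums negate
= 145
[in] dial roll n=45
= 2041-03-28
[in] dial roll n=-82
= 2041-01-05
[in] bin lookup k=laki
= sluro
[in] sums lessen x=-34
= 179
[in] dial yhop n=7
= 2048-01-05


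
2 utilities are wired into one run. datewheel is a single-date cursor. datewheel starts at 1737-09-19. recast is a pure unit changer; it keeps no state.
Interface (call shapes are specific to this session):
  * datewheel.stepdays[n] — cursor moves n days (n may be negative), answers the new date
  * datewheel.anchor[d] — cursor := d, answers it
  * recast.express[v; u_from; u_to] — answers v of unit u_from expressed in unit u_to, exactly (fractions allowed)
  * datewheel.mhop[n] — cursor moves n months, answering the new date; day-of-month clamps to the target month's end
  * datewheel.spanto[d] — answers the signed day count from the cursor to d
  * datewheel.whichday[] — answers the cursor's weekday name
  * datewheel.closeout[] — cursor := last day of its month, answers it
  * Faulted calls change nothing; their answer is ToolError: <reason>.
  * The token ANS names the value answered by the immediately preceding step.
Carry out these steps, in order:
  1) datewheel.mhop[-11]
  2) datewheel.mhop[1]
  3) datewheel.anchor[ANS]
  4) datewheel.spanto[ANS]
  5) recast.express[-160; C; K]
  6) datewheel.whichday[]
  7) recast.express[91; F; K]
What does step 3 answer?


Do: mhop[n→-11]
See: 1736-10-19
Do: mhop[n→1]
See: 1736-11-19
Do: anchor[d→ANS]
See: 1736-11-19
Do: spanto[d→ANS]
See: 0
Do: express[v→-160; u_from→C; u_to→K]
See: 2263/20
Do: whichday[]
See: Monday
Do: express[v→91; u_from→F; u_to→K]
See: 55067/180

Answer: 1736-11-19


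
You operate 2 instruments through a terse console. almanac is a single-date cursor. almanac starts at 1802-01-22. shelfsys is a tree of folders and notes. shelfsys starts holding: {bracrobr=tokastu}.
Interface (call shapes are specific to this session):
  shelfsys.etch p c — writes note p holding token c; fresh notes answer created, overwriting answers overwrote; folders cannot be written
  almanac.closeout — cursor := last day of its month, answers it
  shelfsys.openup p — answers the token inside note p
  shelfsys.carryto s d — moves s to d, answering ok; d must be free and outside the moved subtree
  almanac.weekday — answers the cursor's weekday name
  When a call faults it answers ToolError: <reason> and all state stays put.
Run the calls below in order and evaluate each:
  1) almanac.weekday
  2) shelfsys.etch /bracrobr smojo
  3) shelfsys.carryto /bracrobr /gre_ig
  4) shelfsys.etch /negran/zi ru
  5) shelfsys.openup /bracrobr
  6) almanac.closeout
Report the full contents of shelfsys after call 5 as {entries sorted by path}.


Next I call almanac.weekday, and observe Friday.
Calling shelfsys.etch with p: /bracrobr, c: smojo: overwrote.
I use shelfsys.carryto with s: /bracrobr, d: /gre_ig: ok.
I use shelfsys.etch with p: /negran/zi, c: ru, and see ToolError: no parent.
Now I run shelfsys.openup with p: /bracrobr, yielding ToolError: not found.
Calling almanac.closeout(), and observe 1802-01-31.

Answer: {gre_ig=smojo}


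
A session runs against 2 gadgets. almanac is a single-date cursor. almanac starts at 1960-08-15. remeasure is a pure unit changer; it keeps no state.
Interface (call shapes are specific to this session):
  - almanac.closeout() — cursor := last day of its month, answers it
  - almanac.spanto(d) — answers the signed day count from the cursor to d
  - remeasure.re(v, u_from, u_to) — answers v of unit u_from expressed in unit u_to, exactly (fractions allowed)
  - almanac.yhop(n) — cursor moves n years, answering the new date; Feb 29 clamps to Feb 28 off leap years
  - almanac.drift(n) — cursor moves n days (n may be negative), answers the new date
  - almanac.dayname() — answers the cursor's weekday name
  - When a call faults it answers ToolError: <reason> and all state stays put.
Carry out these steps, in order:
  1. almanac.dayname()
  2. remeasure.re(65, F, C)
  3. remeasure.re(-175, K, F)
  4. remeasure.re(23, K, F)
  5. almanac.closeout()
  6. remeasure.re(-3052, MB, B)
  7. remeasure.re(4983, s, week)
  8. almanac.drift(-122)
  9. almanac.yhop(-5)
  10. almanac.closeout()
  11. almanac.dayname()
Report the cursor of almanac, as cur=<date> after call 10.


% almanac.dayname() -> Monday
% remeasure.re(v: 65, u_from: F, u_to: C) -> 55/3
% remeasure.re(v: -175, u_from: K, u_to: F) -> -77467/100
% remeasure.re(v: 23, u_from: K, u_to: F) -> -41827/100
% almanac.closeout() -> 1960-08-31
% remeasure.re(v: -3052, u_from: MB, u_to: B) -> -3052000000
% remeasure.re(v: 4983, u_from: s, u_to: week) -> 1661/201600
% almanac.drift(n: -122) -> 1960-05-01
% almanac.yhop(n: -5) -> 1955-05-01
% almanac.closeout() -> 1955-05-31
% almanac.dayname() -> Tuesday

Answer: cur=1955-05-31


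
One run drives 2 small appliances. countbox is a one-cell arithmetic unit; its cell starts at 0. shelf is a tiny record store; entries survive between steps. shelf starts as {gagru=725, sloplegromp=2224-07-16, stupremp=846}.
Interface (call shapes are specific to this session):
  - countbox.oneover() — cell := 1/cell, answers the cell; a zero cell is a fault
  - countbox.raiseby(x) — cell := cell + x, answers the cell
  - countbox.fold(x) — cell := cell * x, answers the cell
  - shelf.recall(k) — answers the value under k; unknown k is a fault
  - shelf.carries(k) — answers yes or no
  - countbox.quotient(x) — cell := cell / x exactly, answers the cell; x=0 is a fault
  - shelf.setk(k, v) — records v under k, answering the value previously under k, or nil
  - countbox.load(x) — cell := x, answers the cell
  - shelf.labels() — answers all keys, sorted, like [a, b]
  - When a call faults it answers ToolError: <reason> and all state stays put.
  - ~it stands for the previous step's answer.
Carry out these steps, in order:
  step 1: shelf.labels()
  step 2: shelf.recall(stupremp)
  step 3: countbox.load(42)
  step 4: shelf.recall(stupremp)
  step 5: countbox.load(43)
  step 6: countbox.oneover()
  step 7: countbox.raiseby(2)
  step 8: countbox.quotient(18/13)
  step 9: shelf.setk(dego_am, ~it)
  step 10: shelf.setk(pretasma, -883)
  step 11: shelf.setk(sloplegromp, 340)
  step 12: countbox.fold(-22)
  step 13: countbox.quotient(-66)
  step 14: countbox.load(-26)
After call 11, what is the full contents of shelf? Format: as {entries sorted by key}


I try labels, and get [gagru, sloplegromp, stupremp].
Next I call recall passing k: stupremp, which returns 846.
I invoke load passing x: 42, yielding 42.
I use recall passing k: stupremp, and observe 846.
I call load passing x: 43, → 43.
I run oneover, — result: 1/43.
Using raiseby passing x: 2, → 87/43.
Calling quotient passing x: 18/13, giving 377/258.
Next I call setk passing k: dego_am, v: ~it, yielding nil.
I try setk passing k: pretasma, v: -883: nil.
Calling setk passing k: sloplegromp, v: 340, and see 2224-07-16.
Calling fold passing x: -22, and see -4147/129.
Now I run quotient passing x: -66, and observe 377/774.
I try load passing x: -26, yielding -26.

Answer: {dego_am=377/258, gagru=725, pretasma=-883, sloplegromp=340, stupremp=846}


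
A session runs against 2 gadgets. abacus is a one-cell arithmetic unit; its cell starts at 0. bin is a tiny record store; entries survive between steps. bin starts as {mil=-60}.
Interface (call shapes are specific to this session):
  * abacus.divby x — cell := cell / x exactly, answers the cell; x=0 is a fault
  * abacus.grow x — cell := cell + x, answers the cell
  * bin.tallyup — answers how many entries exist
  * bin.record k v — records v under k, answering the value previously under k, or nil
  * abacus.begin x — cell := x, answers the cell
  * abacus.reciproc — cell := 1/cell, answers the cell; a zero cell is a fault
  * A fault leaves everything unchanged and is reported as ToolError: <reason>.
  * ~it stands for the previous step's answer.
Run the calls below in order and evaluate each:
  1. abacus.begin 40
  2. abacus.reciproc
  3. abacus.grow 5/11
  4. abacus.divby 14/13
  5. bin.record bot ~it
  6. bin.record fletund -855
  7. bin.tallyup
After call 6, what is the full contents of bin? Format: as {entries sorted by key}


Answer: {bot=2743/6160, fletund=-855, mil=-60}

Derivation:
> abacus.begin x=40
  40
> abacus.reciproc
  1/40
> abacus.grow x=5/11
  211/440
> abacus.divby x=14/13
  2743/6160
> bin.record k=bot v=~it
  nil
> bin.record k=fletund v=-855
  nil
> bin.tallyup
  3


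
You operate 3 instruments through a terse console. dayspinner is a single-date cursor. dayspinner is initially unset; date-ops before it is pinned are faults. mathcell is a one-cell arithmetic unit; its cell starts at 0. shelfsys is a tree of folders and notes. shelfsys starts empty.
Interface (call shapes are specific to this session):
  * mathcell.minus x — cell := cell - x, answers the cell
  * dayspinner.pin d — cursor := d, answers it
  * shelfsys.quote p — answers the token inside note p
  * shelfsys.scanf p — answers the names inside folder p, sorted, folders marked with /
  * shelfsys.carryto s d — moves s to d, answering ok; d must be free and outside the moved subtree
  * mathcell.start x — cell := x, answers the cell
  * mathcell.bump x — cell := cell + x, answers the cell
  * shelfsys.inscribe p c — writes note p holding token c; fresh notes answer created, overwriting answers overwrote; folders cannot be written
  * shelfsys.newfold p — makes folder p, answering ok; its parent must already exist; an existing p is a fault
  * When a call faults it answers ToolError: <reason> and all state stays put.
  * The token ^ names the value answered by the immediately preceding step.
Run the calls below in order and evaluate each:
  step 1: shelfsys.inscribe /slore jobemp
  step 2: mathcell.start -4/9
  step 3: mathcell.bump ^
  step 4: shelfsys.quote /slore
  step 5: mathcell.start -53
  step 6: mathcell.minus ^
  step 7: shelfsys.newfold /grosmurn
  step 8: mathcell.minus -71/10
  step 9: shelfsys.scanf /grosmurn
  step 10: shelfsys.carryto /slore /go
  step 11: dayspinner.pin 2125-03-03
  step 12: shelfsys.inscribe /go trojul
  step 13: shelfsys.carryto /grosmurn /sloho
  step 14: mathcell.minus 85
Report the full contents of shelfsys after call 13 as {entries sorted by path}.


// 1. shelfsys.inscribe(p='/slore', c='jobemp') ~> created
// 2. mathcell.start(x='-4/9') ~> -4/9
// 3. mathcell.bump(x='^') ~> -8/9
// 4. shelfsys.quote(p='/slore') ~> jobemp
// 5. mathcell.start(x='-53') ~> -53
// 6. mathcell.minus(x='^') ~> 0
// 7. shelfsys.newfold(p='/grosmurn') ~> ok
// 8. mathcell.minus(x='-71/10') ~> 71/10
// 9. shelfsys.scanf(p='/grosmurn') ~> []
// 10. shelfsys.carryto(s='/slore', d='/go') ~> ok
// 11. dayspinner.pin(d='2125-03-03') ~> 2125-03-03
// 12. shelfsys.inscribe(p='/go', c='trojul') ~> overwrote
// 13. shelfsys.carryto(s='/grosmurn', d='/sloho') ~> ok
// 14. mathcell.minus(x='85') ~> -779/10

Answer: {go=trojul, sloho/}


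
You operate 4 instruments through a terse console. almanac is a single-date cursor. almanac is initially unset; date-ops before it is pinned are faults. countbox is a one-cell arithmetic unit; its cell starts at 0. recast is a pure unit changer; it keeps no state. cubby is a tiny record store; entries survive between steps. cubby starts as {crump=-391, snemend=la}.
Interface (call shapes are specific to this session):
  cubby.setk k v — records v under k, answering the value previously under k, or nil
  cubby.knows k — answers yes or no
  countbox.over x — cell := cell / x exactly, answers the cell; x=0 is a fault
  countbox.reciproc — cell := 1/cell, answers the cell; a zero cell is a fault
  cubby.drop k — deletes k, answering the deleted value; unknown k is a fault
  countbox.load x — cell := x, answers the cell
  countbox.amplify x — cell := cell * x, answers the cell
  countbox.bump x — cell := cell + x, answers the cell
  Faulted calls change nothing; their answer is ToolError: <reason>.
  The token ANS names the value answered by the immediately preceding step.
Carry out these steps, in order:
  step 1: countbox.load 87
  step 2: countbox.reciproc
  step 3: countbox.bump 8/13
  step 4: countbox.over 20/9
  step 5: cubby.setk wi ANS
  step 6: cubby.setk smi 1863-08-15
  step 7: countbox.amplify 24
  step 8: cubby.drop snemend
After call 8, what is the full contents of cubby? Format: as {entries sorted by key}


I use countbox.load(x→87), which returns 87.
Invoking countbox.reciproc(), and see 1/87.
I try countbox.bump(x→8/13), and see 709/1131.
Invoking countbox.over(x→20/9), giving 2127/7540.
I invoke cubby.setk(k→wi, v→ANS), which returns nil.
Invoking cubby.setk(k→smi, v→1863-08-15), — result: nil.
I call countbox.amplify(x→24), → 12762/1885.
Next I call cubby.drop(k→snemend), yielding la.

Answer: {crump=-391, smi=1863-08-15, wi=2127/7540}


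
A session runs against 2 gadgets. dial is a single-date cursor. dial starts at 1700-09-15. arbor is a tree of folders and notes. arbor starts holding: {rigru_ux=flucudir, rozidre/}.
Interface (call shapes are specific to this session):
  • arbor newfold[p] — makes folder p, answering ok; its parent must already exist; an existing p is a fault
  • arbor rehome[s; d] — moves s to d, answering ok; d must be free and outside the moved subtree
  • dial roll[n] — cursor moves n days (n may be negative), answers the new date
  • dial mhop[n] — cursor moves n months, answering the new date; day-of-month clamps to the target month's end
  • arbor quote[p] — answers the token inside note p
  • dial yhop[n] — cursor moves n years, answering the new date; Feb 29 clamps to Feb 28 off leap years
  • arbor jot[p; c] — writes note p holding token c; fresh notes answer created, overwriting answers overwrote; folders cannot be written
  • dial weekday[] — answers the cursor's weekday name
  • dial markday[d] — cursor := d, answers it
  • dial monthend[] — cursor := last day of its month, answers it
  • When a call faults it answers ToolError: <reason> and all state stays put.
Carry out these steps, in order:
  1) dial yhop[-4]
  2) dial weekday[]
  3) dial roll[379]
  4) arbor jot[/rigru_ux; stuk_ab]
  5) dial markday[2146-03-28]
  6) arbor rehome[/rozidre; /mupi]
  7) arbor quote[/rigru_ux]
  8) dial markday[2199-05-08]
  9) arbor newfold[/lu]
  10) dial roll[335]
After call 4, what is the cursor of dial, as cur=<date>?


Step: dial yhop[n='-4']
Result: 1696-09-15
Step: dial weekday[]
Result: Saturday
Step: dial roll[n='379']
Result: 1697-09-29
Step: arbor jot[p='/rigru_ux'; c='stuk_ab']
Result: overwrote
Step: dial markday[d='2146-03-28']
Result: 2146-03-28
Step: arbor rehome[s='/rozidre'; d='/mupi']
Result: ok
Step: arbor quote[p='/rigru_ux']
Result: stuk_ab
Step: dial markday[d='2199-05-08']
Result: 2199-05-08
Step: arbor newfold[p='/lu']
Result: ok
Step: dial roll[n='335']
Result: 2200-04-08

Answer: cur=1697-09-29


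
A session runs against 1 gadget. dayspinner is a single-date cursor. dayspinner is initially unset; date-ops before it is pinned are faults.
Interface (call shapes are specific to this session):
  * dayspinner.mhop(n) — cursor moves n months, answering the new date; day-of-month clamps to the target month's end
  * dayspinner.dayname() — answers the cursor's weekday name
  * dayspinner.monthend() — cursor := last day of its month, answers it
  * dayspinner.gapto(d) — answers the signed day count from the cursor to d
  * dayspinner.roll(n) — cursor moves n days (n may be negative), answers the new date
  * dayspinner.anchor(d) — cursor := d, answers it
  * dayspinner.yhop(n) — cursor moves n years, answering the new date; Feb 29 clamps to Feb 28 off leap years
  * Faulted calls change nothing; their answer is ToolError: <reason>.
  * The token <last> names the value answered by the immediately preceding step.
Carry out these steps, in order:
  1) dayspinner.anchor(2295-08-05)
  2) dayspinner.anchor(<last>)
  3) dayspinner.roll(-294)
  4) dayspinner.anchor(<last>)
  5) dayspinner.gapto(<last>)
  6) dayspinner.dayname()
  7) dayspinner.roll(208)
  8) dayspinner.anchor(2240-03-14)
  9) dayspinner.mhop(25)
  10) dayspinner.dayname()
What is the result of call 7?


Answer: 2295-05-11

Derivation:
-- 1. dayspinner.anchor(2295-08-05) => 2295-08-05
-- 2. dayspinner.anchor(<last>) => 2295-08-05
-- 3. dayspinner.roll(-294) => 2294-10-15
-- 4. dayspinner.anchor(<last>) => 2294-10-15
-- 5. dayspinner.gapto(<last>) => 0
-- 6. dayspinner.dayname() => Monday
-- 7. dayspinner.roll(208) => 2295-05-11
-- 8. dayspinner.anchor(2240-03-14) => 2240-03-14
-- 9. dayspinner.mhop(25) => 2242-04-14
-- 10. dayspinner.dayname() => Thursday


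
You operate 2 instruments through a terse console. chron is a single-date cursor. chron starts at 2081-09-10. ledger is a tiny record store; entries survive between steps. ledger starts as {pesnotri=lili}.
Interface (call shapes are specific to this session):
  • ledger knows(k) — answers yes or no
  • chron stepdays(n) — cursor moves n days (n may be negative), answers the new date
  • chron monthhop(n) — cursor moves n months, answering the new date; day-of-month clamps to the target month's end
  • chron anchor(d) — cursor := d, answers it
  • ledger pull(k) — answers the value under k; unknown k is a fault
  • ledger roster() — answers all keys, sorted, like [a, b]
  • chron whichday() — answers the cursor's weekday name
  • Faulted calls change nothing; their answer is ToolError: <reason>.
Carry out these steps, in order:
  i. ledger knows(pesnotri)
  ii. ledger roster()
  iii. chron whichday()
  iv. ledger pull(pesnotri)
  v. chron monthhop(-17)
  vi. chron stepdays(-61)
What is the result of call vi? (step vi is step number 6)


→ ledger knows(k→pesnotri)
← yes
→ ledger roster()
← [pesnotri]
→ chron whichday()
← Wednesday
→ ledger pull(k→pesnotri)
← lili
→ chron monthhop(n→-17)
← 2080-04-10
→ chron stepdays(n→-61)
← 2080-02-09

Answer: 2080-02-09


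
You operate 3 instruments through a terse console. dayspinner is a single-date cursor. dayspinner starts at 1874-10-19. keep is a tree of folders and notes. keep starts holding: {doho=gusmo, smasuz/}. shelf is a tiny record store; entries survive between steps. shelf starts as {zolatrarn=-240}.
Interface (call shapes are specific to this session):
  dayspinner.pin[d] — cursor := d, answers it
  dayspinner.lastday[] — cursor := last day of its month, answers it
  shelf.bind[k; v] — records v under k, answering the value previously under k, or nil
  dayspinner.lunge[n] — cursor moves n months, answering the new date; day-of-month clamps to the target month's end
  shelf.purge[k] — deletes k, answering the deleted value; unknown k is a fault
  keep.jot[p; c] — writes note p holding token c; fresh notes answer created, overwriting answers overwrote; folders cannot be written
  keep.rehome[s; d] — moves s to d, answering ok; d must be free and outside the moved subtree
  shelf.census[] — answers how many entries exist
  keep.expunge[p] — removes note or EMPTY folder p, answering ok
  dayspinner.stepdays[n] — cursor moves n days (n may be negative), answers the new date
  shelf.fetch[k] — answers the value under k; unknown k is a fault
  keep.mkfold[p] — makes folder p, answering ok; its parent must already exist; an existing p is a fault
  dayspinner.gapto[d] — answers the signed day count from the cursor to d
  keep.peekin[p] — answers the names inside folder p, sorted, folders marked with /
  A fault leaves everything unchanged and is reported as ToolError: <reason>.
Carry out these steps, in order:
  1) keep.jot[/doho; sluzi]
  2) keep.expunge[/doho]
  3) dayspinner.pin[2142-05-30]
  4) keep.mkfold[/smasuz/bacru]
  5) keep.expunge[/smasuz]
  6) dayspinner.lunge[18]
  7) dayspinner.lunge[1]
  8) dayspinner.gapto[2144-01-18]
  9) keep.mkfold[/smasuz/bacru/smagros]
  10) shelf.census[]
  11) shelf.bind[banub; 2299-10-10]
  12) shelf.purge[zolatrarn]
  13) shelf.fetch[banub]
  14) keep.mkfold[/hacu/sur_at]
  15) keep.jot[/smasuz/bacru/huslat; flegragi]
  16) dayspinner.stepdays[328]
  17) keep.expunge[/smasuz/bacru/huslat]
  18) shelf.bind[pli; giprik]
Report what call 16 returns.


Answer: 2144-11-22

Derivation:
CALL keep.jot[/doho; sluzi]
RET  overwrote
CALL keep.expunge[/doho]
RET  ok
CALL dayspinner.pin[2142-05-30]
RET  2142-05-30
CALL keep.mkfold[/smasuz/bacru]
RET  ok
CALL keep.expunge[/smasuz]
RET  ToolError: not empty
CALL dayspinner.lunge[18]
RET  2143-11-30
CALL dayspinner.lunge[1]
RET  2143-12-30
CALL dayspinner.gapto[2144-01-18]
RET  19
CALL keep.mkfold[/smasuz/bacru/smagros]
RET  ok
CALL shelf.census[]
RET  1
CALL shelf.bind[banub; 2299-10-10]
RET  nil
CALL shelf.purge[zolatrarn]
RET  -240
CALL shelf.fetch[banub]
RET  2299-10-10
CALL keep.mkfold[/hacu/sur_at]
RET  ToolError: no parent
CALL keep.jot[/smasuz/bacru/huslat; flegragi]
RET  created
CALL dayspinner.stepdays[328]
RET  2144-11-22
CALL keep.expunge[/smasuz/bacru/huslat]
RET  ok
CALL shelf.bind[pli; giprik]
RET  nil


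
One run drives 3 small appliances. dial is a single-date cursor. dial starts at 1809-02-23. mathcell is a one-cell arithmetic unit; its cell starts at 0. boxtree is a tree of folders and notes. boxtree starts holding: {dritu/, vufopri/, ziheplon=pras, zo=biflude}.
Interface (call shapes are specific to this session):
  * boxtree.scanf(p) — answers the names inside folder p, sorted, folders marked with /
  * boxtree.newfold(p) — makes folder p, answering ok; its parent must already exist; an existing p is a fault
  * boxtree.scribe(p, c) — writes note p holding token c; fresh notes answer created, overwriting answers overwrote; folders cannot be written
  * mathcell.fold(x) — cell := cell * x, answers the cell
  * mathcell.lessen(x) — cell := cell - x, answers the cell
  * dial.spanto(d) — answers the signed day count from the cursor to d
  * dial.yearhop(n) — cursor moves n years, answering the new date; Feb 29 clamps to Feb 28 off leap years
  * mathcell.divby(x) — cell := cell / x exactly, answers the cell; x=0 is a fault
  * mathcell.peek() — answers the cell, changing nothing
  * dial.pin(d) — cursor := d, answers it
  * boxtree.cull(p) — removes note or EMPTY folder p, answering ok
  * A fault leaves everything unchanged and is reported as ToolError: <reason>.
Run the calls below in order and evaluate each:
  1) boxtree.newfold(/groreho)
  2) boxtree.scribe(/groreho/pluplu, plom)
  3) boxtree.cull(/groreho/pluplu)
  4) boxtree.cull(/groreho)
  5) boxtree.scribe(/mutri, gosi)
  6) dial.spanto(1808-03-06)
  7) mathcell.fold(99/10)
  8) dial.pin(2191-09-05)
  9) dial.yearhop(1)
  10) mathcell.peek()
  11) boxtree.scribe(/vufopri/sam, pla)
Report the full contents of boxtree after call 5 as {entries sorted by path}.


% boxtree.newfold p: /groreho
:: ok
% boxtree.scribe p: /groreho/pluplu c: plom
:: created
% boxtree.cull p: /groreho/pluplu
:: ok
% boxtree.cull p: /groreho
:: ok
% boxtree.scribe p: /mutri c: gosi
:: created
% dial.spanto d: 1808-03-06
:: -354
% mathcell.fold x: 99/10
:: 0
% dial.pin d: 2191-09-05
:: 2191-09-05
% dial.yearhop n: 1
:: 2192-09-05
% mathcell.peek
:: 0
% boxtree.scribe p: /vufopri/sam c: pla
:: created

Answer: {dritu/, mutri=gosi, vufopri/, ziheplon=pras, zo=biflude}


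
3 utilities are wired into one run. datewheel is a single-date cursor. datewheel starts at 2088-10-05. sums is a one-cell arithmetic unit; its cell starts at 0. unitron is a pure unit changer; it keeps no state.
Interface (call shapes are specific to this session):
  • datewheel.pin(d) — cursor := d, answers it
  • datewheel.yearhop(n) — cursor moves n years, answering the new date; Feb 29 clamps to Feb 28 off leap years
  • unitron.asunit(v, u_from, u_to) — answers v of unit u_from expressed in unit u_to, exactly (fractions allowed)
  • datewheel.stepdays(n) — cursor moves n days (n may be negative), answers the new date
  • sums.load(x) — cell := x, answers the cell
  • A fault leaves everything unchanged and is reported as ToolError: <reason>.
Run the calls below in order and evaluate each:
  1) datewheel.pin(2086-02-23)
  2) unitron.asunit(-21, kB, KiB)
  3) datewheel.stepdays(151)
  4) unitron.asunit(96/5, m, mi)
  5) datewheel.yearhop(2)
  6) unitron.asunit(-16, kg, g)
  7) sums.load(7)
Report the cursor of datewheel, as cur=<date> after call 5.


$ datewheel.pin d: 2086-02-23
:: 2086-02-23
$ unitron.asunit v: -21 u_from: kB u_to: KiB
:: -2625/128
$ datewheel.stepdays n: 151
:: 2086-07-24
$ unitron.asunit v: 96/5 u_from: m u_to: mi
:: 50/4191
$ datewheel.yearhop n: 2
:: 2088-07-24
$ unitron.asunit v: -16 u_from: kg u_to: g
:: -16000
$ sums.load x: 7
:: 7

Answer: cur=2088-07-24


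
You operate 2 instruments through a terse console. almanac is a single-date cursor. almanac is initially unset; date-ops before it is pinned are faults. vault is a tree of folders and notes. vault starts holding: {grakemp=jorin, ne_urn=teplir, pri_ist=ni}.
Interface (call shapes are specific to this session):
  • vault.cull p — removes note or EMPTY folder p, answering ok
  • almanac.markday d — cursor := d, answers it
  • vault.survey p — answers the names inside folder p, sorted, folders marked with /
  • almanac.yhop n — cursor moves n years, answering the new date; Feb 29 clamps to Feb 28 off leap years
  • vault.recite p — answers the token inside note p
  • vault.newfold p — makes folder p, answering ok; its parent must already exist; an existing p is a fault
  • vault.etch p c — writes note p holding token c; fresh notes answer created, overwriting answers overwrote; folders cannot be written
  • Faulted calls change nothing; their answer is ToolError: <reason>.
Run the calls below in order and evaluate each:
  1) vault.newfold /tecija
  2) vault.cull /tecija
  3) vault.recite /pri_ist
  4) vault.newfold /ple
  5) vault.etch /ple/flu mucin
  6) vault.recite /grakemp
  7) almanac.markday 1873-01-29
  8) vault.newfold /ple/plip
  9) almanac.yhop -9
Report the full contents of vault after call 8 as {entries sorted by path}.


Answer: {grakemp=jorin, ne_urn=teplir, ple/, ple/flu=mucin, ple/plip/, pri_ist=ni}

Derivation:
→ vault.newfold(p='/tecija')
← ok
→ vault.cull(p='/tecija')
← ok
→ vault.recite(p='/pri_ist')
← ni
→ vault.newfold(p='/ple')
← ok
→ vault.etch(p='/ple/flu', c='mucin')
← created
→ vault.recite(p='/grakemp')
← jorin
→ almanac.markday(d='1873-01-29')
← 1873-01-29
→ vault.newfold(p='/ple/plip')
← ok
→ almanac.yhop(n='-9')
← 1864-01-29


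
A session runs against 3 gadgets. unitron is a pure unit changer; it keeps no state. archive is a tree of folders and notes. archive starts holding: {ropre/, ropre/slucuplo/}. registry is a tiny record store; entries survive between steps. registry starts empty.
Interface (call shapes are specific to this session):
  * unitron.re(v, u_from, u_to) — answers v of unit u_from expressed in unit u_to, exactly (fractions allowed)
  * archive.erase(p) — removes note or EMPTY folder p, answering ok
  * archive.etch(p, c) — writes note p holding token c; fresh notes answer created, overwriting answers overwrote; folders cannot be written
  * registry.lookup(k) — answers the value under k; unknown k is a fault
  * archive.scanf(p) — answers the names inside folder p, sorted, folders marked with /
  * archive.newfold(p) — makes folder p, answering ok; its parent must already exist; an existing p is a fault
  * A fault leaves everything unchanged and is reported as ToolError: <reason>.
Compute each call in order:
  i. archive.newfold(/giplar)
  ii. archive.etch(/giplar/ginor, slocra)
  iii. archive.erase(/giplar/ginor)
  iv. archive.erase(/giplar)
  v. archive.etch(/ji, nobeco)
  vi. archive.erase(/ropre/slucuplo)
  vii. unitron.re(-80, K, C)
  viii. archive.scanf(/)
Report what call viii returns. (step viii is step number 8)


Answer: [ji, ropre/]

Derivation:
~$ newfold p=/giplar
:: ok
~$ etch p=/giplar/ginor c=slocra
:: created
~$ erase p=/giplar/ginor
:: ok
~$ erase p=/giplar
:: ok
~$ etch p=/ji c=nobeco
:: created
~$ erase p=/ropre/slucuplo
:: ok
~$ re v=-80 u_from=K u_to=C
:: -7063/20
~$ scanf p=/
:: [ji, ropre/]


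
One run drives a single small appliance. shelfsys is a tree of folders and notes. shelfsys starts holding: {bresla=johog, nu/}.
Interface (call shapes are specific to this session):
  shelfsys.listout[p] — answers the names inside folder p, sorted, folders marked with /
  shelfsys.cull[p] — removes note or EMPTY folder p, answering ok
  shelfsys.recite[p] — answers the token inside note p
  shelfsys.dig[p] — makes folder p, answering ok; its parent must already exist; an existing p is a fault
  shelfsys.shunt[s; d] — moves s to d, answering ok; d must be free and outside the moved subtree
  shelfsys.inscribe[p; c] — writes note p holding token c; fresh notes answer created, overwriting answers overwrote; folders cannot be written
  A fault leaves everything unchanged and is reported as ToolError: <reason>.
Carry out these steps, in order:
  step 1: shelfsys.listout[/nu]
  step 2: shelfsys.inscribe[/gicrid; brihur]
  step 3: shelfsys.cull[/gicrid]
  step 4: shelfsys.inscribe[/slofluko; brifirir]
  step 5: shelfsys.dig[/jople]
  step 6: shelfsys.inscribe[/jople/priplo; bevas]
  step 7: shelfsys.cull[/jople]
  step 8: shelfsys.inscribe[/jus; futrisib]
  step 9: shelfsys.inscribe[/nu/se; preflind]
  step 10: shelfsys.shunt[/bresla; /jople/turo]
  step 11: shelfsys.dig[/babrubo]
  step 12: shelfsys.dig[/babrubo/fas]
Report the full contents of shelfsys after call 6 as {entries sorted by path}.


Answer: {bresla=johog, jople/, jople/priplo=bevas, nu/, slofluko=brifirir}

Derivation:
% 1. shelfsys.listout(p→/nu) => []
% 2. shelfsys.inscribe(p→/gicrid, c→brihur) => created
% 3. shelfsys.cull(p→/gicrid) => ok
% 4. shelfsys.inscribe(p→/slofluko, c→brifirir) => created
% 5. shelfsys.dig(p→/jople) => ok
% 6. shelfsys.inscribe(p→/jople/priplo, c→bevas) => created
% 7. shelfsys.cull(p→/jople) => ToolError: not empty
% 8. shelfsys.inscribe(p→/jus, c→futrisib) => created
% 9. shelfsys.inscribe(p→/nu/se, c→preflind) => created
% 10. shelfsys.shunt(s→/bresla, d→/jople/turo) => ok
% 11. shelfsys.dig(p→/babrubo) => ok
% 12. shelfsys.dig(p→/babrubo/fas) => ok
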